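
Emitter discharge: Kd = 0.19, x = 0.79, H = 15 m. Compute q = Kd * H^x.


q = Kd * H^x = 0.19 * 15^0.79 = 0.19 * 8.493997

1.6139 L/h


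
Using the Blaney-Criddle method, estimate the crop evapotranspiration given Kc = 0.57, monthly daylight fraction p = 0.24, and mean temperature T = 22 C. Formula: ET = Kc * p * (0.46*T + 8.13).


ET = Kc * p * (0.46*T + 8.13)
ET = 0.57 * 0.24 * (0.46*22 + 8.13)
ET = 0.57 * 0.24 * 18.2500

2.4966 mm/day


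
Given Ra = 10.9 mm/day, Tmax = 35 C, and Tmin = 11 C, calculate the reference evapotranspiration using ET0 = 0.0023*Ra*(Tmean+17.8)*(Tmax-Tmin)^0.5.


Tmean = (Tmax + Tmin)/2 = (35 + 11)/2 = 23.0
ET0 = 0.0023 * 10.9 * (23.0 + 17.8) * sqrt(35 - 11)
ET0 = 0.0023 * 10.9 * 40.8 * 4.898979

5.0110 mm/day


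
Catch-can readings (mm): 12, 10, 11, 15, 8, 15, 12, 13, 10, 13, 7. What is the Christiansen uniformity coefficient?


mean = 11.454545 mm
MAD = 2.049587 mm
CU = (1 - 2.049587/11.454545)*100

82.1068 %


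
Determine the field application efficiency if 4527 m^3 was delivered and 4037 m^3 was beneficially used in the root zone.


Ea = V_root / V_field * 100 = 4037 / 4527 * 100 = 89.1761%

89.1761 %


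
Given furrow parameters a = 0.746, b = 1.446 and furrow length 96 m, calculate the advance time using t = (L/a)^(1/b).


t = (L/a)^(1/b)
t = (96/0.746)^(1/1.446)
t = 128.686327^(1/1.446)

28.7657 min


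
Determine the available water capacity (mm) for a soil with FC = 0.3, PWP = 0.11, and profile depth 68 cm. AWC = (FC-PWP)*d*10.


AWC = (FC - PWP) * d * 10
AWC = (0.3 - 0.11) * 68 * 10
AWC = 0.1900 * 68 * 10

129.2000 mm


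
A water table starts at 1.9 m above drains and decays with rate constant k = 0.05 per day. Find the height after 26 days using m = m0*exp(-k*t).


m = m0 * exp(-k*t)
m = 1.9 * exp(-0.05 * 26)
m = 1.9 * exp(-1.3000)

0.5178 m


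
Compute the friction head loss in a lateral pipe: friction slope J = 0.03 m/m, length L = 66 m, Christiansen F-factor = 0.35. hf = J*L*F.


hf = J * L * F = 0.03 * 66 * 0.35 = 0.6930 m

0.6930 m


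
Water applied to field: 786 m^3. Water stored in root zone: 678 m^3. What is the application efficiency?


Ea = V_root / V_field * 100 = 678 / 786 * 100 = 86.2595%

86.2595 %


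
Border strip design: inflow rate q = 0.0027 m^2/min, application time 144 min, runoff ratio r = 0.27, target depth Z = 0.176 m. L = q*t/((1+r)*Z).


L = q*t/((1+r)*Z)
L = 0.0027*144/((1+0.27)*0.176)
L = 0.3888/0.22352

1.7394 m


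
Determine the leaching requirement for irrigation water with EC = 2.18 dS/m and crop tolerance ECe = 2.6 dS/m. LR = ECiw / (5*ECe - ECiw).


LR = ECiw / (5*ECe - ECiw)
LR = 2.18 / (5*2.6 - 2.18)
LR = 2.18 / 10.8200

0.2015


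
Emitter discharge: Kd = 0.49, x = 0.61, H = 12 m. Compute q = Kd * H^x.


q = Kd * H^x = 0.49 * 12^0.61 = 0.49 * 4.553031

2.2310 L/h


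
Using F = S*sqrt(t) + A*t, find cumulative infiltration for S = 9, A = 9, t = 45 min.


F = S*sqrt(t) + A*t
F = 9*sqrt(45) + 9*45
F = 9*6.708204 + 405

465.3738 mm


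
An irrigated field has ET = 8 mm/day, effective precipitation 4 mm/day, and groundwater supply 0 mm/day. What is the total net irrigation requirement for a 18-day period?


Daily deficit = ET - Pe - GW = 8 - 4 - 0 = 4 mm/day
NIR = 4 * 18 = 72 mm

72.0000 mm


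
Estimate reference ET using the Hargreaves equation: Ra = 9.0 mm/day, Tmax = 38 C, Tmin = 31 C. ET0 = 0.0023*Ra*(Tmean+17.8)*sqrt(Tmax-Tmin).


Tmean = (Tmax + Tmin)/2 = (38 + 31)/2 = 34.5
ET0 = 0.0023 * 9.0 * (34.5 + 17.8) * sqrt(38 - 31)
ET0 = 0.0023 * 9.0 * 52.3 * 2.645751

2.8643 mm/day


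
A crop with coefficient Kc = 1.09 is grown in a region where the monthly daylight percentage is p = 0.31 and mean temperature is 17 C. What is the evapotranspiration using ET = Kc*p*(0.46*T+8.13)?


ET = Kc * p * (0.46*T + 8.13)
ET = 1.09 * 0.31 * (0.46*17 + 8.13)
ET = 1.09 * 0.31 * 15.9500

5.3895 mm/day


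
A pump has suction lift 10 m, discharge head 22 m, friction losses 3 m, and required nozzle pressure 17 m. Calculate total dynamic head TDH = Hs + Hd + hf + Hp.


TDH = Hs + Hd + hf + Hp = 10 + 22 + 3 + 17 = 52

52 m


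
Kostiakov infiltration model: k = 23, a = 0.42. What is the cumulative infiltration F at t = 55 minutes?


F = k * t^a = 23 * 55^0.42
F = 23 * 5.382107

123.7885 mm


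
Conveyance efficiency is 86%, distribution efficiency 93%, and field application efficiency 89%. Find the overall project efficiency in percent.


Ec = 0.86, Eb = 0.93, Ea = 0.89
E = 0.86 * 0.93 * 0.89 * 100 = 71.1822%

71.1822 %


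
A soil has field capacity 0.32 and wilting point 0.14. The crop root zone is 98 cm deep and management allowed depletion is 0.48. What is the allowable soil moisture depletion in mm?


SMD = (FC - PWP) * d * MAD * 10
SMD = (0.32 - 0.14) * 98 * 0.48 * 10
SMD = 0.1800 * 98 * 0.48 * 10

84.6720 mm


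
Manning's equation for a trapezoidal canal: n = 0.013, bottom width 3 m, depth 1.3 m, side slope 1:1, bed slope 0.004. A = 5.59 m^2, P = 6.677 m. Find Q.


R = A/P = 5.59/6.677 = 0.837202
Q = (1/0.013) * 5.59 * 0.837202^(2/3) * 0.004^0.5

24.1575 m^3/s


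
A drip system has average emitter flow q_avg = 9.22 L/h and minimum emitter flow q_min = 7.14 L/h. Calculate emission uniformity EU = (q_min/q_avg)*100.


EU = (q_min/q_avg)*100 = (7.14/9.22)*100 = 77.4403%

77.4403 %


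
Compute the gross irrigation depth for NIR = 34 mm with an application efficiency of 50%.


Ea = 50% = 0.5
GID = NIR / Ea = 34 / 0.5 = 68.0000 mm

68.0000 mm


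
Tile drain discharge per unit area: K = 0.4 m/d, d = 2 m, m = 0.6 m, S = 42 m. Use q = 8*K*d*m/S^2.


q = 8*K*d*m/S^2
q = 8*0.4*2*0.6/42^2
q = 3.8400 / 1764

0.0022 m/d


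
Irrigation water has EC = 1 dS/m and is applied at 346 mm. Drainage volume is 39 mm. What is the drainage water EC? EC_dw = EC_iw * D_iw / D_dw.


EC_dw = EC_iw * D_iw / D_dw
EC_dw = 1 * 346 / 39
EC_dw = 346 / 39

8.8718 dS/m


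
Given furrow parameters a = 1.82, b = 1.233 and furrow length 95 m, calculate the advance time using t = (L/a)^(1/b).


t = (L/a)^(1/b)
t = (95/1.82)^(1/1.233)
t = 52.197802^(1/1.233)

24.7211 min


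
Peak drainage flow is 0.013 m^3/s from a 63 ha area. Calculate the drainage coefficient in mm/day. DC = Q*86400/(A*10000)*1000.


DC = Q * 86400 / (A * 10000) * 1000
DC = 0.013 * 86400 / (63 * 10000) * 1000
DC = 1123200.0000 / 630000

1.7829 mm/day


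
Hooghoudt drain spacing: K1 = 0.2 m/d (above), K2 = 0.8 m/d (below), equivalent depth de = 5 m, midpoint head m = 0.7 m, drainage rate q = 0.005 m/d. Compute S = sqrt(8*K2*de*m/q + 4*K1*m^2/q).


S^2 = 8*K2*de*m/q + 4*K1*m^2/q
S^2 = 8*0.8*5*0.7/0.005 + 4*0.2*0.7^2/0.005
S = sqrt(4558.4000)

67.5159 m


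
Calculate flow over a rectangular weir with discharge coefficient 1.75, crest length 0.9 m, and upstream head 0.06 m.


Q = C * L * H^(3/2) = 1.75 * 0.9 * 0.06^1.5 = 1.75 * 0.9 * 0.014697

0.0231 m^3/s


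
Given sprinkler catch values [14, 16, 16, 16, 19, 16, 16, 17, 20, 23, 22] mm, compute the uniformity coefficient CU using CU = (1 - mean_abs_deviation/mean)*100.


mean = 17.727273 mm
MAD = 2.380165 mm
CU = (1 - 2.380165/17.727273)*100

86.5734 %


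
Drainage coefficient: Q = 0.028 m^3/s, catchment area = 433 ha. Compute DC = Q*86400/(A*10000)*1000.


DC = Q * 86400 / (A * 10000) * 1000
DC = 0.028 * 86400 / (433 * 10000) * 1000
DC = 2419200.0000 / 4330000

0.5587 mm/day


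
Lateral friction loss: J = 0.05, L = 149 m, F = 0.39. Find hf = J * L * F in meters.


hf = J * L * F = 0.05 * 149 * 0.39 = 2.9055 m

2.9055 m


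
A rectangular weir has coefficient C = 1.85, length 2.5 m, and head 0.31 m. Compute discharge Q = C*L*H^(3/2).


Q = C * L * H^(3/2) = 1.85 * 2.5 * 0.31^1.5 = 1.85 * 2.5 * 0.172601

0.7983 m^3/s


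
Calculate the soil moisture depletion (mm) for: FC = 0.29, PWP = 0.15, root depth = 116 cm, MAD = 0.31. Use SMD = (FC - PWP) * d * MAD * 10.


SMD = (FC - PWP) * d * MAD * 10
SMD = (0.29 - 0.15) * 116 * 0.31 * 10
SMD = 0.1400 * 116 * 0.31 * 10

50.3440 mm


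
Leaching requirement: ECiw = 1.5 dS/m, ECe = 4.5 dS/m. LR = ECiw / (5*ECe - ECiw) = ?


LR = ECiw / (5*ECe - ECiw)
LR = 1.5 / (5*4.5 - 1.5)
LR = 1.5 / 21.0000

0.0714


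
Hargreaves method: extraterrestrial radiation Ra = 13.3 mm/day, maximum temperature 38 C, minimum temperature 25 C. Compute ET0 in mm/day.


Tmean = (Tmax + Tmin)/2 = (38 + 25)/2 = 31.5
ET0 = 0.0023 * 13.3 * (31.5 + 17.8) * sqrt(38 - 25)
ET0 = 0.0023 * 13.3 * 49.3 * 3.605551

5.4375 mm/day


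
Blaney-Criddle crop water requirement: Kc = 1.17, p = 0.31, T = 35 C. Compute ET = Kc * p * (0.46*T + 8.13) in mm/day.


ET = Kc * p * (0.46*T + 8.13)
ET = 1.17 * 0.31 * (0.46*35 + 8.13)
ET = 1.17 * 0.31 * 24.2300

8.7882 mm/day


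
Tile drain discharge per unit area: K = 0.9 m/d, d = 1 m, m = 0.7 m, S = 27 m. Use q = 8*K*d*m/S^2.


q = 8*K*d*m/S^2
q = 8*0.9*1*0.7/27^2
q = 5.0400 / 729

0.0069 m/d


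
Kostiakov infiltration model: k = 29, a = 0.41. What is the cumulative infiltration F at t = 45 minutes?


F = k * t^a = 29 * 45^0.41
F = 29 * 4.762304

138.1068 mm


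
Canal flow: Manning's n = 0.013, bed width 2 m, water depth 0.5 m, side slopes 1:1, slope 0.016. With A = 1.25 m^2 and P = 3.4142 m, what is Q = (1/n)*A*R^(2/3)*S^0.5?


R = A/P = 1.25/3.4142 = 0.366118
Q = (1/0.013) * 1.25 * 0.366118^(2/3) * 0.016^0.5

6.2245 m^3/s


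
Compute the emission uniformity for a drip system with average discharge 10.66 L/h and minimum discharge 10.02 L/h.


EU = (q_min/q_avg)*100 = (10.02/10.66)*100 = 93.9962%

93.9962 %


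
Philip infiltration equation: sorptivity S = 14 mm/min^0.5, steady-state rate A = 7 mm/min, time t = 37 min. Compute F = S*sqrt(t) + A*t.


F = S*sqrt(t) + A*t
F = 14*sqrt(37) + 7*37
F = 14*6.082763 + 259

344.1587 mm


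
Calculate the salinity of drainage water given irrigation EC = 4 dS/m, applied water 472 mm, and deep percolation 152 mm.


EC_dw = EC_iw * D_iw / D_dw
EC_dw = 4 * 472 / 152
EC_dw = 1888 / 152

12.4211 dS/m


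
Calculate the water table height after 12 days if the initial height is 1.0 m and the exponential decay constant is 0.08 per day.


m = m0 * exp(-k*t)
m = 1.0 * exp(-0.08 * 12)
m = 1.0 * exp(-0.9600)

0.3829 m


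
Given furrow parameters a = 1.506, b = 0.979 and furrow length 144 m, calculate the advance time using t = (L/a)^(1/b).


t = (L/a)^(1/b)
t = (144/1.506)^(1/0.979)
t = 95.617530^(1/0.979)

105.4438 min


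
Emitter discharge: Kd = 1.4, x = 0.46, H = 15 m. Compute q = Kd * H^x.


q = Kd * H^x = 1.4 * 15^0.46 = 1.4 * 3.475377

4.8655 L/h


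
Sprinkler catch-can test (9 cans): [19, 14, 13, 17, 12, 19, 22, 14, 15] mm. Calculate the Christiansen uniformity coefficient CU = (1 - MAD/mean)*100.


mean = 16.111111 mm
MAD = 2.790123 mm
CU = (1 - 2.790123/16.111111)*100

82.6820 %


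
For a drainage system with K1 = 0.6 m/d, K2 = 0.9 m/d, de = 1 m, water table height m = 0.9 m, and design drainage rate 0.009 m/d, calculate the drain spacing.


S^2 = 8*K2*de*m/q + 4*K1*m^2/q
S^2 = 8*0.9*1*0.9/0.009 + 4*0.6*0.9^2/0.009
S = sqrt(936.0000)

30.5941 m


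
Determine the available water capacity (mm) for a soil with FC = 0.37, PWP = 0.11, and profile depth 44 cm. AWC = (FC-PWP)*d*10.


AWC = (FC - PWP) * d * 10
AWC = (0.37 - 0.11) * 44 * 10
AWC = 0.2600 * 44 * 10

114.4000 mm


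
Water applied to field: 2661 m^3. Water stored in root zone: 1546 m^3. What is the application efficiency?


Ea = V_root / V_field * 100 = 1546 / 2661 * 100 = 58.0985%

58.0985 %


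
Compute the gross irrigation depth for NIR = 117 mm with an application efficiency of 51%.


Ea = 51% = 0.51
GID = NIR / Ea = 117 / 0.51 = 229.4118 mm

229.4118 mm


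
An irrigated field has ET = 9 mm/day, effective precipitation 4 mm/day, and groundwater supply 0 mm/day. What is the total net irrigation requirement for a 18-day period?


Daily deficit = ET - Pe - GW = 9 - 4 - 0 = 5 mm/day
NIR = 5 * 18 = 90 mm

90.0000 mm


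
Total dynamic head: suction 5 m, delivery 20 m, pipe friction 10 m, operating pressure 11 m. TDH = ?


TDH = Hs + Hd + hf + Hp = 5 + 20 + 10 + 11 = 46

46 m


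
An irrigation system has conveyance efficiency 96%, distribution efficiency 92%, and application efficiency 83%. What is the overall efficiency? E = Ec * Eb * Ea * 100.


Ec = 0.96, Eb = 0.92, Ea = 0.83
E = 0.96 * 0.92 * 0.83 * 100 = 73.3056%

73.3056 %


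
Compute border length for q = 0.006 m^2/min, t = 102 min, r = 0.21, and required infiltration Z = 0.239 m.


L = q*t/((1+r)*Z)
L = 0.006*102/((1+0.21)*0.239)
L = 0.612/0.28919

2.1163 m


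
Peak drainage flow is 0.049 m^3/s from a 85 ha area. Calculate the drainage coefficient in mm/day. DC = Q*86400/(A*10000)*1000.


DC = Q * 86400 / (A * 10000) * 1000
DC = 0.049 * 86400 / (85 * 10000) * 1000
DC = 4233600.0000 / 850000

4.9807 mm/day


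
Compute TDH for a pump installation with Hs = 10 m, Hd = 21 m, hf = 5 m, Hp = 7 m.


TDH = Hs + Hd + hf + Hp = 10 + 21 + 5 + 7 = 43

43 m


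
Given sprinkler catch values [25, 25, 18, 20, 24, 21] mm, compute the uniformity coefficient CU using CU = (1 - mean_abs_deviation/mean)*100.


mean = 22.166667 mm
MAD = 2.500000 mm
CU = (1 - 2.500000/22.166667)*100

88.7218 %


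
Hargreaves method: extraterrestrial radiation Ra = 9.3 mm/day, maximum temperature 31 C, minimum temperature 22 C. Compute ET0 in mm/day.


Tmean = (Tmax + Tmin)/2 = (31 + 22)/2 = 26.5
ET0 = 0.0023 * 9.3 * (26.5 + 17.8) * sqrt(31 - 22)
ET0 = 0.0023 * 9.3 * 44.3 * 3.000000

2.8427 mm/day


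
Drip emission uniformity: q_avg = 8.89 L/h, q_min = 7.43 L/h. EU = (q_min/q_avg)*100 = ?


EU = (q_min/q_avg)*100 = (7.43/8.89)*100 = 83.5771%

83.5771 %


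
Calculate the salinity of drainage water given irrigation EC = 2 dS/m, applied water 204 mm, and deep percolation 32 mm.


EC_dw = EC_iw * D_iw / D_dw
EC_dw = 2 * 204 / 32
EC_dw = 408 / 32

12.7500 dS/m


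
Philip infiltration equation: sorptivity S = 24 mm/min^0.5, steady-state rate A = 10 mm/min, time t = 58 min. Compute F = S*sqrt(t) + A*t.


F = S*sqrt(t) + A*t
F = 24*sqrt(58) + 10*58
F = 24*7.615773 + 580

762.7786 mm


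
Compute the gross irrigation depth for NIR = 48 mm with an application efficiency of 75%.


Ea = 75% = 0.75
GID = NIR / Ea = 48 / 0.75 = 64.0000 mm

64.0000 mm


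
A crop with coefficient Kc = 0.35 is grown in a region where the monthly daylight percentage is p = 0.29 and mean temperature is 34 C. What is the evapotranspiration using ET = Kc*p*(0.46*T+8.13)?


ET = Kc * p * (0.46*T + 8.13)
ET = 0.35 * 0.29 * (0.46*34 + 8.13)
ET = 0.35 * 0.29 * 23.7700

2.4127 mm/day


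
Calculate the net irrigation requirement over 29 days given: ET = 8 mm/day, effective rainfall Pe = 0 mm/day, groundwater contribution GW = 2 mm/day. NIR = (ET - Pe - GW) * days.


Daily deficit = ET - Pe - GW = 8 - 0 - 2 = 6 mm/day
NIR = 6 * 29 = 174 mm

174.0000 mm


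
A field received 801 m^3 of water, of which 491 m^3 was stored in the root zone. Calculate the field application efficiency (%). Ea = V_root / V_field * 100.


Ea = V_root / V_field * 100 = 491 / 801 * 100 = 61.2984%

61.2984 %


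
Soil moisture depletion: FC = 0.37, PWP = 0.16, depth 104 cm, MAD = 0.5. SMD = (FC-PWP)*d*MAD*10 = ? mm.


SMD = (FC - PWP) * d * MAD * 10
SMD = (0.37 - 0.16) * 104 * 0.5 * 10
SMD = 0.2100 * 104 * 0.5 * 10

109.2000 mm


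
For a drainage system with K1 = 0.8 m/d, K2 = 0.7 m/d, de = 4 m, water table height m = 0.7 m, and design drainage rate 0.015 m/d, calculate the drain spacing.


S^2 = 8*K2*de*m/q + 4*K1*m^2/q
S^2 = 8*0.7*4*0.7/0.015 + 4*0.8*0.7^2/0.015
S = sqrt(1149.8667)

33.9097 m


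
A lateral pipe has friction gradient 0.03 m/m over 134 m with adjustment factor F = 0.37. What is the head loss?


hf = J * L * F = 0.03 * 134 * 0.37 = 1.4874 m

1.4874 m


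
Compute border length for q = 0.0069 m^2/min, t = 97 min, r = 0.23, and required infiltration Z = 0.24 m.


L = q*t/((1+r)*Z)
L = 0.0069*97/((1+0.23)*0.24)
L = 0.6693/0.2952

2.2673 m


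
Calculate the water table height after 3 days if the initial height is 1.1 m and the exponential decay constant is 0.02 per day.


m = m0 * exp(-k*t)
m = 1.1 * exp(-0.02 * 3)
m = 1.1 * exp(-0.0600)

1.0359 m


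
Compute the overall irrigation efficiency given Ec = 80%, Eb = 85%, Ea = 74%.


Ec = 0.8, Eb = 0.85, Ea = 0.74
E = 0.8 * 0.85 * 0.74 * 100 = 50.3200%

50.3200 %


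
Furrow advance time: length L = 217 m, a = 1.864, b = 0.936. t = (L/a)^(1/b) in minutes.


t = (L/a)^(1/b)
t = (217/1.864)^(1/0.936)
t = 116.416309^(1/0.936)

161.1683 min


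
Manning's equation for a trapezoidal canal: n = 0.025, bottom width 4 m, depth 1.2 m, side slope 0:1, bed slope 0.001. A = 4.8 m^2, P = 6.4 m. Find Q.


R = A/P = 4.8/6.4 = 0.750000
Q = (1/0.025) * 4.8 * 0.750000^(2/3) * 0.001^0.5

5.0120 m^3/s


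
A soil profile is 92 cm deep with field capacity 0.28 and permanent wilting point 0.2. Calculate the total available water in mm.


AWC = (FC - PWP) * d * 10
AWC = (0.28 - 0.2) * 92 * 10
AWC = 0.0800 * 92 * 10

73.6000 mm


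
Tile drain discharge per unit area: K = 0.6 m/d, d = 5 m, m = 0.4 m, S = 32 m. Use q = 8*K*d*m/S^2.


q = 8*K*d*m/S^2
q = 8*0.6*5*0.4/32^2
q = 9.6000 / 1024

0.0094 m/d


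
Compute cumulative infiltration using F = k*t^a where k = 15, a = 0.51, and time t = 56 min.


F = k * t^a = 15 * 56^0.51
F = 15 * 7.790689

116.8603 mm


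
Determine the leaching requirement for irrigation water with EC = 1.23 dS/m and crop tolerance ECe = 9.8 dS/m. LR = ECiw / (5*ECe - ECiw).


LR = ECiw / (5*ECe - ECiw)
LR = 1.23 / (5*9.8 - 1.23)
LR = 1.23 / 47.7700

0.0257


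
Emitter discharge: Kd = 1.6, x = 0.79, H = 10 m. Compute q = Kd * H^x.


q = Kd * H^x = 1.6 * 10^0.79 = 1.6 * 6.165950

9.8655 L/h


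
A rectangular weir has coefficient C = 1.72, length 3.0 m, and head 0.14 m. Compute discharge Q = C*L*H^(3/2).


Q = C * L * H^(3/2) = 1.72 * 3.0 * 0.14^1.5 = 1.72 * 3.0 * 0.052383

0.2703 m^3/s


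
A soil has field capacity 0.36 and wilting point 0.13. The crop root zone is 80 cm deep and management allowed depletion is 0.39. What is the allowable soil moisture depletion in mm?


SMD = (FC - PWP) * d * MAD * 10
SMD = (0.36 - 0.13) * 80 * 0.39 * 10
SMD = 0.2300 * 80 * 0.39 * 10

71.7600 mm


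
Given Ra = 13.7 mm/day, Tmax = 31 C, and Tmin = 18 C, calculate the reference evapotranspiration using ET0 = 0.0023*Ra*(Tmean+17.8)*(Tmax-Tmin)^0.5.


Tmean = (Tmax + Tmin)/2 = (31 + 18)/2 = 24.5
ET0 = 0.0023 * 13.7 * (24.5 + 17.8) * sqrt(31 - 18)
ET0 = 0.0023 * 13.7 * 42.3 * 3.605551

4.8057 mm/day


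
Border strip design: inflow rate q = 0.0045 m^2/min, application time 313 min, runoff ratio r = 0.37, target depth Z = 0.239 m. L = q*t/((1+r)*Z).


L = q*t/((1+r)*Z)
L = 0.0045*313/((1+0.37)*0.239)
L = 1.4085/0.32743

4.3017 m


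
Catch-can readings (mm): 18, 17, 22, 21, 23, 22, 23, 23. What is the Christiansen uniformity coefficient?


mean = 21.125000 mm
MAD = 1.843750 mm
CU = (1 - 1.843750/21.125000)*100

91.2722 %


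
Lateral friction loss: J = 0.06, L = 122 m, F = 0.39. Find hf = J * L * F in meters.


hf = J * L * F = 0.06 * 122 * 0.39 = 2.8548 m

2.8548 m


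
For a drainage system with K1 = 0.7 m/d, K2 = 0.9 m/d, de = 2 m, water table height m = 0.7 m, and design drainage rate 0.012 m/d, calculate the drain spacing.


S^2 = 8*K2*de*m/q + 4*K1*m^2/q
S^2 = 8*0.9*2*0.7/0.012 + 4*0.7*0.7^2/0.012
S = sqrt(954.3333)

30.8923 m


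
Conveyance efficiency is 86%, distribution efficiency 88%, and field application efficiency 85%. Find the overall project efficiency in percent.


Ec = 0.86, Eb = 0.88, Ea = 0.85
E = 0.86 * 0.88 * 0.85 * 100 = 64.3280%

64.3280 %


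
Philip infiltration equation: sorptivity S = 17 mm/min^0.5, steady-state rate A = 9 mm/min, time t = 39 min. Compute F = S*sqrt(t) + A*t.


F = S*sqrt(t) + A*t
F = 17*sqrt(39) + 9*39
F = 17*6.244998 + 351

457.1650 mm


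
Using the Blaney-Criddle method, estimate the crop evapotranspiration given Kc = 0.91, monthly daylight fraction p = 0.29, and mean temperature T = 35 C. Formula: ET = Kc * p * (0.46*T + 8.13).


ET = Kc * p * (0.46*T + 8.13)
ET = 0.91 * 0.29 * (0.46*35 + 8.13)
ET = 0.91 * 0.29 * 24.2300

6.3943 mm/day


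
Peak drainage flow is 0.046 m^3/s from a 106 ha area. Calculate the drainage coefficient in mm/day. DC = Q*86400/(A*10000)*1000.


DC = Q * 86400 / (A * 10000) * 1000
DC = 0.046 * 86400 / (106 * 10000) * 1000
DC = 3974400.0000 / 1060000

3.7494 mm/day


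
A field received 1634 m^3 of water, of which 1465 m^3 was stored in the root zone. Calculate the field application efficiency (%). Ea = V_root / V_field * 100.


Ea = V_root / V_field * 100 = 1465 / 1634 * 100 = 89.6573%

89.6573 %


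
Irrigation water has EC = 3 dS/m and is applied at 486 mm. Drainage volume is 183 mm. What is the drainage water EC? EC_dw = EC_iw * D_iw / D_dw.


EC_dw = EC_iw * D_iw / D_dw
EC_dw = 3 * 486 / 183
EC_dw = 1458 / 183

7.9672 dS/m


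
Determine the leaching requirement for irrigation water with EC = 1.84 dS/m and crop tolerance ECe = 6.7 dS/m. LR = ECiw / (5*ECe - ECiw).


LR = ECiw / (5*ECe - ECiw)
LR = 1.84 / (5*6.7 - 1.84)
LR = 1.84 / 31.6600

0.0581


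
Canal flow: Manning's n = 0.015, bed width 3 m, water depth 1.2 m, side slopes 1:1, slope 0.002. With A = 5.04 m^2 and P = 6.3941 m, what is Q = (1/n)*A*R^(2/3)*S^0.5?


R = A/P = 5.04/6.3941 = 0.788227
Q = (1/0.015) * 5.04 * 0.788227^(2/3) * 0.002^0.5

12.8220 m^3/s


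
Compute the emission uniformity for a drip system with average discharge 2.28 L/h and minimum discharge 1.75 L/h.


EU = (q_min/q_avg)*100 = (1.75/2.28)*100 = 76.7544%

76.7544 %


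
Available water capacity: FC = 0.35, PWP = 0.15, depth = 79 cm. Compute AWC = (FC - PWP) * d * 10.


AWC = (FC - PWP) * d * 10
AWC = (0.35 - 0.15) * 79 * 10
AWC = 0.2000 * 79 * 10

158.0000 mm


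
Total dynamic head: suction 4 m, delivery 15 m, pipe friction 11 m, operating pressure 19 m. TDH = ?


TDH = Hs + Hd + hf + Hp = 4 + 15 + 11 + 19 = 49

49 m


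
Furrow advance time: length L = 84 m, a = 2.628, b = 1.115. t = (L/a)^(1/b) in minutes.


t = (L/a)^(1/b)
t = (84/2.628)^(1/1.115)
t = 31.963470^(1/1.115)

22.3597 min


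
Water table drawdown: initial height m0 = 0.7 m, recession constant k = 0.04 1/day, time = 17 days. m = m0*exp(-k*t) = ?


m = m0 * exp(-k*t)
m = 0.7 * exp(-0.04 * 17)
m = 0.7 * exp(-0.6800)

0.3546 m


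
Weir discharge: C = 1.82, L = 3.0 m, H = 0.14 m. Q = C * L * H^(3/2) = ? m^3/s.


Q = C * L * H^(3/2) = 1.82 * 3.0 * 0.14^1.5 = 1.82 * 3.0 * 0.052383

0.2860 m^3/s


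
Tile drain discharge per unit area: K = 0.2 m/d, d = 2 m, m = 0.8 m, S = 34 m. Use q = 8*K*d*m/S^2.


q = 8*K*d*m/S^2
q = 8*0.2*2*0.8/34^2
q = 2.5600 / 1156

0.0022 m/d


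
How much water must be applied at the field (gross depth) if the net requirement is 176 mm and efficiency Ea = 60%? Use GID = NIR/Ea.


Ea = 60% = 0.6
GID = NIR / Ea = 176 / 0.6 = 293.3333 mm

293.3333 mm


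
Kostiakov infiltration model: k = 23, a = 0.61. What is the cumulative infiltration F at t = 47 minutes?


F = k * t^a = 23 * 47^0.61
F = 23 * 10.470796

240.8283 mm


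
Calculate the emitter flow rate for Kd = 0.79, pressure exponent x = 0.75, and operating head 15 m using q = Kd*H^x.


q = Kd * H^x = 0.79 * 15^0.75 = 0.79 * 7.621991

6.0214 L/h


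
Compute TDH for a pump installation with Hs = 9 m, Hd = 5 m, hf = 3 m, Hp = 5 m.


TDH = Hs + Hd + hf + Hp = 9 + 5 + 3 + 5 = 22

22 m


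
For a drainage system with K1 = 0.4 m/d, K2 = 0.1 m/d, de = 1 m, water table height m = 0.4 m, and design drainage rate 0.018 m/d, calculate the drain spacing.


S^2 = 8*K2*de*m/q + 4*K1*m^2/q
S^2 = 8*0.1*1*0.4/0.018 + 4*0.4*0.4^2/0.018
S = sqrt(32.0000)

5.6569 m


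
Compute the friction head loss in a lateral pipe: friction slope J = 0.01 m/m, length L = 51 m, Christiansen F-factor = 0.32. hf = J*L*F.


hf = J * L * F = 0.01 * 51 * 0.32 = 0.1632 m

0.1632 m


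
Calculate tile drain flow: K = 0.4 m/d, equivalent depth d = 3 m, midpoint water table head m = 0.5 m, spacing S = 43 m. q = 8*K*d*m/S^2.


q = 8*K*d*m/S^2
q = 8*0.4*3*0.5/43^2
q = 4.8000 / 1849

0.0026 m/d


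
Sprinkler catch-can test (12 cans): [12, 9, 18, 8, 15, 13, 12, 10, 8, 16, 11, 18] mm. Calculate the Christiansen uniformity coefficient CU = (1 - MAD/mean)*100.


mean = 12.500000 mm
MAD = 2.916667 mm
CU = (1 - 2.916667/12.500000)*100

76.6667 %


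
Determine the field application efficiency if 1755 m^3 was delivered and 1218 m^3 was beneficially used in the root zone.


Ea = V_root / V_field * 100 = 1218 / 1755 * 100 = 69.4017%

69.4017 %


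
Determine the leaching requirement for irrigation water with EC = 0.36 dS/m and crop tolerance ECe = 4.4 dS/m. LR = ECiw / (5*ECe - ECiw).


LR = ECiw / (5*ECe - ECiw)
LR = 0.36 / (5*4.4 - 0.36)
LR = 0.36 / 21.6400

0.0166


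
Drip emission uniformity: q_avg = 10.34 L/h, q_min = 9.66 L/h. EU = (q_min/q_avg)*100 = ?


EU = (q_min/q_avg)*100 = (9.66/10.34)*100 = 93.4236%

93.4236 %


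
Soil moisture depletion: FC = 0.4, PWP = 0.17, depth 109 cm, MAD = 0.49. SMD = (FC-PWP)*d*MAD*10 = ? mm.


SMD = (FC - PWP) * d * MAD * 10
SMD = (0.4 - 0.17) * 109 * 0.49 * 10
SMD = 0.2300 * 109 * 0.49 * 10

122.8430 mm


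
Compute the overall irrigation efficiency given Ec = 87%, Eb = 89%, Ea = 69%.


Ec = 0.87, Eb = 0.89, Ea = 0.69
E = 0.87 * 0.89 * 0.69 * 100 = 53.4267%

53.4267 %


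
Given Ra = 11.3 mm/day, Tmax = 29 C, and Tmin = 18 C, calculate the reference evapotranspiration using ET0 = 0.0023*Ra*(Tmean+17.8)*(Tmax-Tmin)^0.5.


Tmean = (Tmax + Tmin)/2 = (29 + 18)/2 = 23.5
ET0 = 0.0023 * 11.3 * (23.5 + 17.8) * sqrt(29 - 18)
ET0 = 0.0023 * 11.3 * 41.3 * 3.316625

3.5600 mm/day


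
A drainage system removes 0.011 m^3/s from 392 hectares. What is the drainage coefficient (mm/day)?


DC = Q * 86400 / (A * 10000) * 1000
DC = 0.011 * 86400 / (392 * 10000) * 1000
DC = 950400.0000 / 3920000

0.2424 mm/day


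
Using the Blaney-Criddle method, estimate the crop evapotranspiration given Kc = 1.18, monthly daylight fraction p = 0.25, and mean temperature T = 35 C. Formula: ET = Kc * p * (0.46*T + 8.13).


ET = Kc * p * (0.46*T + 8.13)
ET = 1.18 * 0.25 * (0.46*35 + 8.13)
ET = 1.18 * 0.25 * 24.2300

7.1479 mm/day


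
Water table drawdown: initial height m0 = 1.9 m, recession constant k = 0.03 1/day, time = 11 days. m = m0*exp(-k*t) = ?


m = m0 * exp(-k*t)
m = 1.9 * exp(-0.03 * 11)
m = 1.9 * exp(-0.3300)

1.3660 m


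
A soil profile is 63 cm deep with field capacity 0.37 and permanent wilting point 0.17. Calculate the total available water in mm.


AWC = (FC - PWP) * d * 10
AWC = (0.37 - 0.17) * 63 * 10
AWC = 0.2000 * 63 * 10

126.0000 mm


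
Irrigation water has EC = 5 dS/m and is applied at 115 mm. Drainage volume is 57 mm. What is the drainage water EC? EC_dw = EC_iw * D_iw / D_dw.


EC_dw = EC_iw * D_iw / D_dw
EC_dw = 5 * 115 / 57
EC_dw = 575 / 57

10.0877 dS/m


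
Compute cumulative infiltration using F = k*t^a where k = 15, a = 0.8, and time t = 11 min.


F = k * t^a = 15 * 11^0.8
F = 15 * 6.809483

102.1422 mm


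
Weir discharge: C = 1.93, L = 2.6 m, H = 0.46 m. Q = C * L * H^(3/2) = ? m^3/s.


Q = C * L * H^(3/2) = 1.93 * 2.6 * 0.46^1.5 = 1.93 * 2.6 * 0.311987

1.5656 m^3/s


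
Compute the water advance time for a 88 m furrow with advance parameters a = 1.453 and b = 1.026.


t = (L/a)^(1/b)
t = (88/1.453)^(1/1.026)
t = 60.564350^(1/1.026)

54.5825 min


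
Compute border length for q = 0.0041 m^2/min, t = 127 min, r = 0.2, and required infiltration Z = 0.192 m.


L = q*t/((1+r)*Z)
L = 0.0041*127/((1+0.2)*0.192)
L = 0.5207/0.2304

2.2600 m


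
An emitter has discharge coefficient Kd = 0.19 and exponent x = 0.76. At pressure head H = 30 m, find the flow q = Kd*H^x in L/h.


q = Kd * H^x = 0.19 * 30^0.76 = 0.19 * 13.262096

2.5198 L/h


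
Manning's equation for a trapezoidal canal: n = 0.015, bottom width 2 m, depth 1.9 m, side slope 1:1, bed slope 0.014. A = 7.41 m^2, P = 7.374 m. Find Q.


R = A/P = 7.41/7.374 = 1.004882
Q = (1/0.015) * 7.41 * 1.004882^(2/3) * 0.014^0.5

58.6410 m^3/s


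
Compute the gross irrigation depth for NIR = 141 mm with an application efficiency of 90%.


Ea = 90% = 0.9
GID = NIR / Ea = 141 / 0.9 = 156.6667 mm

156.6667 mm


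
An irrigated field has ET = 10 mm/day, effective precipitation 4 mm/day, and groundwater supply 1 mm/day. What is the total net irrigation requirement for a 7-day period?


Daily deficit = ET - Pe - GW = 10 - 4 - 1 = 5 mm/day
NIR = 5 * 7 = 35 mm

35.0000 mm


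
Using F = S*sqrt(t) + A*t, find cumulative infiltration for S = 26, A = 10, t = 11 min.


F = S*sqrt(t) + A*t
F = 26*sqrt(11) + 10*11
F = 26*3.316625 + 110

196.2323 mm


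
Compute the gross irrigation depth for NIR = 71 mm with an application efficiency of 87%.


Ea = 87% = 0.87
GID = NIR / Ea = 71 / 0.87 = 81.6092 mm

81.6092 mm


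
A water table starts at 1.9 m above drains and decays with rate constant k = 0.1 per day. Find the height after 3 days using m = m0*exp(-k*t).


m = m0 * exp(-k*t)
m = 1.9 * exp(-0.1 * 3)
m = 1.9 * exp(-0.3000)

1.4076 m


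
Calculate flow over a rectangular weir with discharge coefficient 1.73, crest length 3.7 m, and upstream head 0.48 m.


Q = C * L * H^(3/2) = 1.73 * 3.7 * 0.48^1.5 = 1.73 * 3.7 * 0.332554

2.1287 m^3/s


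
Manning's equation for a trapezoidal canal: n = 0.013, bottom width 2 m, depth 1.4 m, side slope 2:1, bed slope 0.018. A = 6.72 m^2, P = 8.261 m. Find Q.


R = A/P = 6.72/8.261 = 0.813461
Q = (1/0.013) * 6.72 * 0.813461^(2/3) * 0.018^0.5

60.4347 m^3/s


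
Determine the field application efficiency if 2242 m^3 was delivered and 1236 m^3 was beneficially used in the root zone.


Ea = V_root / V_field * 100 = 1236 / 2242 * 100 = 55.1293%

55.1293 %


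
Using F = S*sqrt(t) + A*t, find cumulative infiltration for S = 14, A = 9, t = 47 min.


F = S*sqrt(t) + A*t
F = 14*sqrt(47) + 9*47
F = 14*6.855655 + 423

518.9792 mm


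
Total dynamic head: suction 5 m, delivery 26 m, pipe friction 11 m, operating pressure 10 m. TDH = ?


TDH = Hs + Hd + hf + Hp = 5 + 26 + 11 + 10 = 52

52 m


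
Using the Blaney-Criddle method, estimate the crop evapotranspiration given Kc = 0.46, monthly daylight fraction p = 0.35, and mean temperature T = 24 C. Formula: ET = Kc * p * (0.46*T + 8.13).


ET = Kc * p * (0.46*T + 8.13)
ET = 0.46 * 0.35 * (0.46*24 + 8.13)
ET = 0.46 * 0.35 * 19.1700

3.0864 mm/day


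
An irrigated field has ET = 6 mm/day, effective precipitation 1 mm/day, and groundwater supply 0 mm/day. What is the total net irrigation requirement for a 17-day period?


Daily deficit = ET - Pe - GW = 6 - 1 - 0 = 5 mm/day
NIR = 5 * 17 = 85 mm

85.0000 mm


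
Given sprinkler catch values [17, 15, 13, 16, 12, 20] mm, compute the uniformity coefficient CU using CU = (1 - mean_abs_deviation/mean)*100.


mean = 15.500000 mm
MAD = 2.166667 mm
CU = (1 - 2.166667/15.500000)*100

86.0215 %


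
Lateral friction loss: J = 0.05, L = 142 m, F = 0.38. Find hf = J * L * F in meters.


hf = J * L * F = 0.05 * 142 * 0.38 = 2.6980 m

2.6980 m


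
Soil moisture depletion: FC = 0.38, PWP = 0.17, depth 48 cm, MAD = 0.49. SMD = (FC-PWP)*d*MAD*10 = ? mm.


SMD = (FC - PWP) * d * MAD * 10
SMD = (0.38 - 0.17) * 48 * 0.49 * 10
SMD = 0.2100 * 48 * 0.49 * 10

49.3920 mm


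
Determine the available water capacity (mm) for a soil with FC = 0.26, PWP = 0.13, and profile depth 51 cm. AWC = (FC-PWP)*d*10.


AWC = (FC - PWP) * d * 10
AWC = (0.26 - 0.13) * 51 * 10
AWC = 0.1300 * 51 * 10

66.3000 mm


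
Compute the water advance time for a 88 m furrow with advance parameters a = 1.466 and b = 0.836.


t = (L/a)^(1/b)
t = (88/1.466)^(1/0.836)
t = 60.027285^(1/0.836)

134.0329 min


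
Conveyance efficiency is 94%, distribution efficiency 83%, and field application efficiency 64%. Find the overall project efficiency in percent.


Ec = 0.94, Eb = 0.83, Ea = 0.64
E = 0.94 * 0.83 * 0.64 * 100 = 49.9328%

49.9328 %


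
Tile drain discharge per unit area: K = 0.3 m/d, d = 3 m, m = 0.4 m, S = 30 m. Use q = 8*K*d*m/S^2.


q = 8*K*d*m/S^2
q = 8*0.3*3*0.4/30^2
q = 2.8800 / 900

0.0032 m/d


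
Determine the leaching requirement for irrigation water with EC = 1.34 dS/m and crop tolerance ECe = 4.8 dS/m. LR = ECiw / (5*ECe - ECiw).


LR = ECiw / (5*ECe - ECiw)
LR = 1.34 / (5*4.8 - 1.34)
LR = 1.34 / 22.6600

0.0591


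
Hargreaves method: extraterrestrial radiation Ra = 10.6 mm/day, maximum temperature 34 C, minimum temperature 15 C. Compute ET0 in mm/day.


Tmean = (Tmax + Tmin)/2 = (34 + 15)/2 = 24.5
ET0 = 0.0023 * 10.6 * (24.5 + 17.8) * sqrt(34 - 15)
ET0 = 0.0023 * 10.6 * 42.3 * 4.358899

4.4952 mm/day


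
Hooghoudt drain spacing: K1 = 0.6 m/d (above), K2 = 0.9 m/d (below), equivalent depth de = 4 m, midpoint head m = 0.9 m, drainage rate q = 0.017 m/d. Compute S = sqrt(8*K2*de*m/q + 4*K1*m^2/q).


S^2 = 8*K2*de*m/q + 4*K1*m^2/q
S^2 = 8*0.9*4*0.9/0.017 + 4*0.6*0.9^2/0.017
S = sqrt(1639.0588)

40.4853 m


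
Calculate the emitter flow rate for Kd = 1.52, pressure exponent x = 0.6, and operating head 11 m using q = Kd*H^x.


q = Kd * H^x = 1.52 * 11^0.6 = 1.52 * 4.215369

6.4074 L/h


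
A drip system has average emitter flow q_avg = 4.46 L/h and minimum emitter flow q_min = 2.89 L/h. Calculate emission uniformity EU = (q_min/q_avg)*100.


EU = (q_min/q_avg)*100 = (2.89/4.46)*100 = 64.7982%

64.7982 %


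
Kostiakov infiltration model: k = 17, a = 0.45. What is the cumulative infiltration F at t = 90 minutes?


F = k * t^a = 17 * 90^0.45
F = 17 * 7.575462

128.7829 mm


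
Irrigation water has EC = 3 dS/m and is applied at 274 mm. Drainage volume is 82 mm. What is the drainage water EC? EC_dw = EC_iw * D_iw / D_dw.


EC_dw = EC_iw * D_iw / D_dw
EC_dw = 3 * 274 / 82
EC_dw = 822 / 82

10.0244 dS/m


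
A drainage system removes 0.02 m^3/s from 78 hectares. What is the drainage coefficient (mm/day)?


DC = Q * 86400 / (A * 10000) * 1000
DC = 0.02 * 86400 / (78 * 10000) * 1000
DC = 1728000.0000 / 780000

2.2154 mm/day


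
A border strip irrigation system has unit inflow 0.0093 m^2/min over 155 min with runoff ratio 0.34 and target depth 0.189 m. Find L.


L = q*t/((1+r)*Z)
L = 0.0093*155/((1+0.34)*0.189)
L = 1.4415/0.25326

5.6918 m


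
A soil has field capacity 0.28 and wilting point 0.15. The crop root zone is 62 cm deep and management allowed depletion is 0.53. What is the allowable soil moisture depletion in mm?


SMD = (FC - PWP) * d * MAD * 10
SMD = (0.28 - 0.15) * 62 * 0.53 * 10
SMD = 0.1300 * 62 * 0.53 * 10

42.7180 mm


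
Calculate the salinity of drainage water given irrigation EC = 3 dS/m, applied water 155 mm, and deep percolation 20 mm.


EC_dw = EC_iw * D_iw / D_dw
EC_dw = 3 * 155 / 20
EC_dw = 465 / 20

23.2500 dS/m


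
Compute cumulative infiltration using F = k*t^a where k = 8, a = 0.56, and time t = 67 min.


F = k * t^a = 8 * 67^0.56
F = 8 * 10.534208

84.2737 mm


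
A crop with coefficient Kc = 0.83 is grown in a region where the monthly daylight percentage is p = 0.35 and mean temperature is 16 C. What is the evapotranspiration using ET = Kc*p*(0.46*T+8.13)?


ET = Kc * p * (0.46*T + 8.13)
ET = 0.83 * 0.35 * (0.46*16 + 8.13)
ET = 0.83 * 0.35 * 15.4900

4.4998 mm/day


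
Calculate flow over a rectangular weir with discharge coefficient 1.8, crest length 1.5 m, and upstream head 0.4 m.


Q = C * L * H^(3/2) = 1.8 * 1.5 * 0.4^1.5 = 1.8 * 1.5 * 0.252982

0.6831 m^3/s


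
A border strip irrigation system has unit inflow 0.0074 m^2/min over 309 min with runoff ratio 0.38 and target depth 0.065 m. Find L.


L = q*t/((1+r)*Z)
L = 0.0074*309/((1+0.38)*0.065)
L = 2.2866/0.0897

25.4916 m


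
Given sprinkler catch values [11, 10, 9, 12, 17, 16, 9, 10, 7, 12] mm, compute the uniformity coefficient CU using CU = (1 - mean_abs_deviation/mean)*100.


mean = 11.300000 mm
MAD = 2.360000 mm
CU = (1 - 2.360000/11.300000)*100

79.1150 %


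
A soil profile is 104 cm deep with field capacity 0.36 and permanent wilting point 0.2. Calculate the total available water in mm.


AWC = (FC - PWP) * d * 10
AWC = (0.36 - 0.2) * 104 * 10
AWC = 0.1600 * 104 * 10

166.4000 mm


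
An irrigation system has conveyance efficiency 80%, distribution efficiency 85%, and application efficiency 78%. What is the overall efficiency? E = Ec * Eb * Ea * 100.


Ec = 0.8, Eb = 0.85, Ea = 0.78
E = 0.8 * 0.85 * 0.78 * 100 = 53.0400%

53.0400 %


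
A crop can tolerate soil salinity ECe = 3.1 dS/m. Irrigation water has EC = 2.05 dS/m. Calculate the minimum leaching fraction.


LR = ECiw / (5*ECe - ECiw)
LR = 2.05 / (5*3.1 - 2.05)
LR = 2.05 / 13.4500

0.1524


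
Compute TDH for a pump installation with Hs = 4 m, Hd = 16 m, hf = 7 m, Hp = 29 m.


TDH = Hs + Hd + hf + Hp = 4 + 16 + 7 + 29 = 56

56 m


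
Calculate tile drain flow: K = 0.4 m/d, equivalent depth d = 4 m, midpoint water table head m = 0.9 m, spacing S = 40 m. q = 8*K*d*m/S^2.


q = 8*K*d*m/S^2
q = 8*0.4*4*0.9/40^2
q = 11.5200 / 1600

0.0072 m/d


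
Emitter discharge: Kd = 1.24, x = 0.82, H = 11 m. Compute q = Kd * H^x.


q = Kd * H^x = 1.24 * 11^0.82 = 1.24 * 7.144009

8.8586 L/h


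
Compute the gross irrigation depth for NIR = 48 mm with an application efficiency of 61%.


Ea = 61% = 0.61
GID = NIR / Ea = 48 / 0.61 = 78.6885 mm

78.6885 mm


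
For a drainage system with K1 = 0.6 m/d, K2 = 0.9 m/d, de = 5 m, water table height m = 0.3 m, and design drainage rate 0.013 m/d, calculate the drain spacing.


S^2 = 8*K2*de*m/q + 4*K1*m^2/q
S^2 = 8*0.9*5*0.3/0.013 + 4*0.6*0.3^2/0.013
S = sqrt(847.3846)

29.1099 m


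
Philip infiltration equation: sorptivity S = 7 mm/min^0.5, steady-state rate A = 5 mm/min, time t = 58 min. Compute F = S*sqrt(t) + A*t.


F = S*sqrt(t) + A*t
F = 7*sqrt(58) + 5*58
F = 7*7.615773 + 290

343.3104 mm


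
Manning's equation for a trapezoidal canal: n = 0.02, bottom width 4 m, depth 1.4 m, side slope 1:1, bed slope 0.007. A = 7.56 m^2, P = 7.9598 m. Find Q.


R = A/P = 7.56/7.9598 = 0.949773
Q = (1/0.02) * 7.56 * 0.949773^(2/3) * 0.007^0.5

30.5577 m^3/s


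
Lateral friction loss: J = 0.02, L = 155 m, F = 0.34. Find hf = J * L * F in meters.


hf = J * L * F = 0.02 * 155 * 0.34 = 1.0540 m

1.0540 m


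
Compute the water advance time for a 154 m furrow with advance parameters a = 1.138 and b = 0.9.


t = (L/a)^(1/b)
t = (154/1.138)^(1/0.9)
t = 135.325132^(1/0.9)

233.4524 min


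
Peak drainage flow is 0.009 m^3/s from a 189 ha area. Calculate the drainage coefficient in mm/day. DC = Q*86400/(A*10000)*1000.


DC = Q * 86400 / (A * 10000) * 1000
DC = 0.009 * 86400 / (189 * 10000) * 1000
DC = 777600.0000 / 1890000

0.4114 mm/day


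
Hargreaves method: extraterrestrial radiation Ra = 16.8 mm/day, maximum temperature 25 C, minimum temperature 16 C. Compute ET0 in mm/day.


Tmean = (Tmax + Tmin)/2 = (25 + 16)/2 = 20.5
ET0 = 0.0023 * 16.8 * (20.5 + 17.8) * sqrt(25 - 16)
ET0 = 0.0023 * 16.8 * 38.3 * 3.000000

4.4397 mm/day


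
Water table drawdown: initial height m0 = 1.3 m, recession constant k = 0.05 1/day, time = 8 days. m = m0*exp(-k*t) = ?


m = m0 * exp(-k*t)
m = 1.3 * exp(-0.05 * 8)
m = 1.3 * exp(-0.4000)

0.8714 m


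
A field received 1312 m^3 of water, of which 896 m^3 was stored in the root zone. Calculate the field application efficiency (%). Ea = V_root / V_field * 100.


Ea = V_root / V_field * 100 = 896 / 1312 * 100 = 68.2927%

68.2927 %
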